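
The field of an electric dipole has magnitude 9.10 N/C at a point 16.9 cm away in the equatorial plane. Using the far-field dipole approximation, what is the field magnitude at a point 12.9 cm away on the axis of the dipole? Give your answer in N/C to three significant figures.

Dipole fields scale as 1/r³ in the far field.
The axial field is twice the equatorial field at the same r, so the geometry factor is 2/1.
E₂ = E₁ · (2/1) · (r₁/r₂)³ = 9.10 · 2 · (16.9/12.9)³.
(r₁/r₂)³ = (1.31)³ = 2.248.
E₂ ≈ 40.92 N/C.

E ≈ 40.9 N/C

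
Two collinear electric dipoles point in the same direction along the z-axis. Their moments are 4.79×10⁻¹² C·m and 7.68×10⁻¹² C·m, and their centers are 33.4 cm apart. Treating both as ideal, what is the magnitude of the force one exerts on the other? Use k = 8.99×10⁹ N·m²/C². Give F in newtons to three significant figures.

On-axis field of dipole 1 at distance r: E = 2kp₁/r³. Force on dipole 2 is F = p₂·dE/dr (gradient along axis).
dE/dr = −6kp₁/r⁴, so |F| = 6kp₁p₂/r⁴ (attractive for aligned moments).
F = 6(8.99×10⁹)(4.79×10⁻¹²)(7.68×10⁻¹²)/(0.334)⁴ = 1.594×10⁻¹⁰ N.

F ≈ 1.59×10⁻¹⁰ N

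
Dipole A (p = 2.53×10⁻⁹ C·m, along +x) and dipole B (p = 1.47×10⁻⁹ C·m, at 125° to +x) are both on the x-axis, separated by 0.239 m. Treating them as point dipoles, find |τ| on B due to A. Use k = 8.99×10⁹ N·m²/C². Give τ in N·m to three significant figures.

τ ≈ 4.01×10⁻⁶ N·m

The second dipole sits on the axis of the first, so the field there is axial: E₁ = 2kp₁/r³ along +x.
E₁ = 2(8.99×10⁹)(2.53×10⁻⁹)/(0.239)³ = 3332 N/C.
Torque on the second dipole: τ = p₂ E₁ sinθ.
τ = (1.47×10⁻⁹)(3332)·sin125° = 4.012×10⁻⁶ N·m.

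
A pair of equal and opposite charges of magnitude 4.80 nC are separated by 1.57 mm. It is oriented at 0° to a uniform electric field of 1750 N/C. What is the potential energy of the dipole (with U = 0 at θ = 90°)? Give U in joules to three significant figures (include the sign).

U ≈ -1.32×10⁻⁸ J

Dipole moment p = qd = (4.80×10⁻⁹ C)(0.00157 m) = 7.536×10⁻¹² C·m.
U = −p·E = −pE cosθ.
U = −(7.536×10⁻¹²)(1750)·cos0° = -1.319×10⁻⁸ J.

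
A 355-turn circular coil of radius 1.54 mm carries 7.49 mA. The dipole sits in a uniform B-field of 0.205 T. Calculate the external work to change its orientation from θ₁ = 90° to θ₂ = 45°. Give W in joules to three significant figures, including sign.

W ≈ -2.87×10⁻⁶ J

m = NIA = NIπa² = 355·(0.00749)·π·(0.00154)² = 1.981×10⁻⁵ A·m².
W_ext = ΔU = −mB cosθ₂ + mB cosθ₁ = mB(cosθ₁ − cosθ₂).
W = (1.981×10⁻⁵)(0.205)·(cos90° − cos45°) = (4.061×10⁻⁶)·(-0.7071) = -2.872×10⁻⁶ J.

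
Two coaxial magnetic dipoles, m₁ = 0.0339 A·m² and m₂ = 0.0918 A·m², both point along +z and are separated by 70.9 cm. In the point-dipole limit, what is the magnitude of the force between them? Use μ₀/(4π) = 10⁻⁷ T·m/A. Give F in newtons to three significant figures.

On-axis B of dipole 1: B = (μ₀/4π)·2m₁/r³. Force on dipole 2: F = m₂·dB/dr.
dB/dr = −(μ₀/4π)·6m₁/r⁴, so |F| = (μ₀/4π)·6m₁m₂/r⁴.
F = 6(10⁻⁷)(0.0339)(0.0918)/(0.709)⁴ = 7.389×10⁻⁹ N.

F ≈ 7.39×10⁻⁹ N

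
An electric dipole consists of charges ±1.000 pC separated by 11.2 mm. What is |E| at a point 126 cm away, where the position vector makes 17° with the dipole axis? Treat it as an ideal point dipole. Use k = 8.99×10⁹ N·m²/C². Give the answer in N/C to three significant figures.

Dipole moment p = qd = (1.00×10⁻¹² C)(0.0112 m) = 1.12×10⁻¹⁴ C·m.
At angle θ the dipole field magnitude is E = (kp/r³)·√(1 + 3cos²θ).
kp/r³ = (8.99×10⁹)(1.12×10⁻¹⁴) / (1.26)³ = 5.033×10⁻⁵ N/C.
√(1 + 3cos²17°) = √(1 + 3·0.9145) = √3.7436 ≈ 1.9348.
E ≈ 5.033×10⁻⁵ × 1.935 = 9.739×10⁻⁵ N/C.

E ≈ 9.74×10⁻⁵ N/C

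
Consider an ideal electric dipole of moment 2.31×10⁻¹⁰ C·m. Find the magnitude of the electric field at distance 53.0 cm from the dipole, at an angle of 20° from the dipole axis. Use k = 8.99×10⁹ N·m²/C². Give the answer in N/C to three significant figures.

At angle θ the dipole field magnitude is E = (kp/r³)·√(1 + 3cos²θ).
kp/r³ = (8.99×10⁹)(2.31×10⁻¹⁰) / (0.530)³ = 13.95 N/C.
√(1 + 3cos²20°) = √(1 + 3·0.8830) = √3.6491 ≈ 1.9103.
E ≈ 13.95 × 1.910 = 26.65 N/C.

E ≈ 26.6 N/C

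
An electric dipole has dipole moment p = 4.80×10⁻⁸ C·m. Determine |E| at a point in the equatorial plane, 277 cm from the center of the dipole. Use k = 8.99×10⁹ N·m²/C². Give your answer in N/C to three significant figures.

E ≈ 20.3 N/C

On the perpendicular bisector E = kp/r³ (half the axial value at the same distance).
E = (8.99×10⁹)(4.80×10⁻⁸) / (2.77)³ = 20.30 N/C.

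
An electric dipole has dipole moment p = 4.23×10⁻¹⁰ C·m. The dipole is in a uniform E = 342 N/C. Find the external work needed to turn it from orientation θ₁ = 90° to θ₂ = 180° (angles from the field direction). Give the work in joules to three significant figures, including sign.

W_ext = ΔU = U(θ₂) − U(θ₁) = −pE cosθ₂ − (−pE cosθ₁) = pE(cosθ₁ − cosθ₂).
W = (4.23×10⁻¹⁰)(342)·(cos90° − cos180°) = (1.447×10⁻⁷)·(+1.0000) = 1.447×10⁻⁷ J.

W ≈ 1.45×10⁻⁷ J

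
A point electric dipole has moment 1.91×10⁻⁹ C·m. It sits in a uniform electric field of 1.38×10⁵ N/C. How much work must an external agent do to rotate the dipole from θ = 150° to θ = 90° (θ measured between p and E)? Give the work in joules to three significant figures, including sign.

W ≈ -2.28×10⁻⁴ J

W_ext = ΔU = U(θ₂) − U(θ₁) = −pE cosθ₂ − (−pE cosθ₁) = pE(cosθ₁ − cosθ₂).
W = (1.91×10⁻⁹)(1.38×10⁵)·(cos150° − cos90°) = (2.636×10⁻⁴)·(-0.8660) = -2.283×10⁻⁴ J.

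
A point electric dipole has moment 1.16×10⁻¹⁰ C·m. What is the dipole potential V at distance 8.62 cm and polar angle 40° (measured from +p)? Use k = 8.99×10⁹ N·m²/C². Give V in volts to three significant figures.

The dipole potential is V = kp cosθ / r².
V = (8.99×10⁹)(1.16×10⁻¹⁰)·cos40° / (0.0862)² = 107.5 V.

V ≈ 108 V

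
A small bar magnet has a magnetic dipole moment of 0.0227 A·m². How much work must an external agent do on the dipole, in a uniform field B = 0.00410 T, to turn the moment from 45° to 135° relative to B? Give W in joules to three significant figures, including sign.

W ≈ 1.32×10⁻⁴ J

W_ext = ΔU = −mB cosθ₂ + mB cosθ₁ = mB(cosθ₁ − cosθ₂).
W = (0.0227)(0.00410)·(cos45° − cos135°) = (9.307×10⁻⁵)·(+1.4142) = 1.316×10⁻⁴ J.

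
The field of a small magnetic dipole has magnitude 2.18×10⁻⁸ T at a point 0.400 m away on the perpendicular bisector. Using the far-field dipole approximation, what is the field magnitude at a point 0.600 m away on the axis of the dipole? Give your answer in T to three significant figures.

B ≈ 1.29×10⁻⁸ T

Dipole fields scale as 1/r³ in the far field.
The axial field is twice the equatorial field at the same r, so the geometry factor is 2/1.
B₂ = B₁ · (2/1) · (r₁/r₂)³ = 2.18×10⁻⁸ · 2 · (0.400/0.600)³.
(r₁/r₂)³ = (0.6667)³ = 0.2963.
B₂ ≈ 1.292×10⁻⁸ T.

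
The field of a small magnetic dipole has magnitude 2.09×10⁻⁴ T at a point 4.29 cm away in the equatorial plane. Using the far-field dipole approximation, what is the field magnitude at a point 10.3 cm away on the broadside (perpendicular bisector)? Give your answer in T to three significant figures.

Dipole fields scale as 1/r³ in the far field; the geometry is the same at both points.
B₂ = B₁ · (r₁/r₂)³ = 2.09×10⁻⁴ · (4.29/10.3)³.
(r₁/r₂)³ = (0.4165)³ = 0.07225.
B₂ ≈ 1.510×10⁻⁵ T.

B ≈ 1.51×10⁻⁵ T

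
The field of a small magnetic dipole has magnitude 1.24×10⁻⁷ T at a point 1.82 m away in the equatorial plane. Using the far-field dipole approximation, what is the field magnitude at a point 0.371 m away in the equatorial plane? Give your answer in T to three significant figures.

B ≈ 1.46×10⁻⁵ T

Dipole fields scale as 1/r³ in the far field; the geometry is the same at both points.
B₂ = B₁ · (r₁/r₂)³ = 1.24×10⁻⁷ · (1.82/0.371)³.
(r₁/r₂)³ = (4.906)³ = 118.1.
B₂ ≈ 1.464×10⁻⁵ T.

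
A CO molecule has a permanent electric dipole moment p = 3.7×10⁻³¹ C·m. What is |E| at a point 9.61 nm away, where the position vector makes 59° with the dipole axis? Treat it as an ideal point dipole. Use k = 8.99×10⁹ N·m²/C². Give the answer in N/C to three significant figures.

E ≈ 5020 N/C

At angle θ the dipole field magnitude is E = (kp/r³)·√(1 + 3cos²θ).
kp/r³ = (8.99×10⁹)(3.70×10⁻³¹) / (9.61×10⁻⁹)³ = 3748 N/C.
√(1 + 3cos²59°) = √(1 + 3·0.2653) = √1.7958 ≈ 1.3401.
E ≈ 3748 × 1.340 = 5022 N/C.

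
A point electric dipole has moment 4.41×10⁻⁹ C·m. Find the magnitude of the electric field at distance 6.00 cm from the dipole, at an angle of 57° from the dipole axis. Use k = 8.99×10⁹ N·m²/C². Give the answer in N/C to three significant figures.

E ≈ 2.52×10⁵ N/C

At angle θ the dipole field magnitude is E = (kp/r³)·√(1 + 3cos²θ).
kp/r³ = (8.99×10⁹)(4.41×10⁻⁹) / (0.0600)³ = 1.835×10⁵ N/C.
√(1 + 3cos²57°) = √(1 + 3·0.2966) = √1.8899 ≈ 1.3747.
E ≈ 1.835×10⁵ × 1.375 = 2.523×10⁵ N/C.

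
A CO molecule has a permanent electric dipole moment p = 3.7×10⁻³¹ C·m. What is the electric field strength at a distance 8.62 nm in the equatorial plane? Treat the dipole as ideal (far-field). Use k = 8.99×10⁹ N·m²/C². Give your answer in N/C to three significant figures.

E ≈ 5190 N/C

In the equatorial plane E = kp/r³.
E = (8.99×10⁹)(3.70×10⁻³¹) / (8.62×10⁻⁹)³ = 5193 N/C.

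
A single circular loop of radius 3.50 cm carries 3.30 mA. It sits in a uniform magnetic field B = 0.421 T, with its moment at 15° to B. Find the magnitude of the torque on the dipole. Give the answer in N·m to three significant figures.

τ ≈ 1.38×10⁻⁶ N·m

Magnetic moment m = IA = Iπa² = (0.00330)·π·(0.0350)² = 1.27×10⁻⁵ A·m².
Torque on a magnetic dipole: τ = mB sinθ.
τ = (1.27×10⁻⁵)(0.421)·sin15° = 1.384×10⁻⁶ N·m.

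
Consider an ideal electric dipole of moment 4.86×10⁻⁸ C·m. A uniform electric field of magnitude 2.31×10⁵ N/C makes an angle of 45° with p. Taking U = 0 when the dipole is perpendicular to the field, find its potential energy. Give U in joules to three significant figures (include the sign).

U = −p·E = −pE cosθ.
U = −(4.86×10⁻⁸)(2.31×10⁵)·cos45° = -0.007938 J.

U ≈ -0.00794 J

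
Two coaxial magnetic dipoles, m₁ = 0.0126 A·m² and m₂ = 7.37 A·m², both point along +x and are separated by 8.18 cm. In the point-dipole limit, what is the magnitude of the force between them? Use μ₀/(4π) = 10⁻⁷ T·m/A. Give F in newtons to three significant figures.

F ≈ 0.00124 N

On-axis B of dipole 1: B = (μ₀/4π)·2m₁/r³. Force on dipole 2: F = m₂·dB/dr.
dB/dr = −(μ₀/4π)·6m₁/r⁴, so |F| = (μ₀/4π)·6m₁m₂/r⁴.
F = 6(10⁻⁷)(0.0126)(7.37)/(0.0818)⁴ = 0.001244 N.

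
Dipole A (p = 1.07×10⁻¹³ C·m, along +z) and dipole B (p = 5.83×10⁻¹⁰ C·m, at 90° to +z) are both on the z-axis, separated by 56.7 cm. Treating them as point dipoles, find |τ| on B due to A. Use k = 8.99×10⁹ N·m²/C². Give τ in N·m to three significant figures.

The second dipole sits on the axis of the first, so the field there is axial: E₁ = 2kp₁/r³ along +z.
E₁ = 2(8.99×10⁹)(1.07×10⁻¹³)/(0.567)³ = 0.01055 N/C.
Torque on the second dipole: τ = p₂ E₁ sinθ.
τ = (5.83×10⁻¹⁰)(0.01055)·sin90° = 6.153×10⁻¹² N·m.

τ ≈ 6.15×10⁻¹² N·m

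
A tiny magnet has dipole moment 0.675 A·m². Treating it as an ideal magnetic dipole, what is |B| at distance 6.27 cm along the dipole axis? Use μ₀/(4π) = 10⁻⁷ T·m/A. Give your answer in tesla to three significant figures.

B ≈ 5.48×10⁻⁴ T

On axis B = (μ₀/4π)·2m/r³.
B = 2·(10⁻⁷)·(0.675) / (0.0627)³ = 5.477×10⁻⁴ T.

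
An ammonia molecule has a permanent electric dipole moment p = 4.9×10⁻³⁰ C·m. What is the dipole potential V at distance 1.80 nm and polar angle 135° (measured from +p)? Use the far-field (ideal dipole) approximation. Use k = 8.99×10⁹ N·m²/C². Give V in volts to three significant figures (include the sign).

The dipole potential is V = kp cosθ / r².
V = (8.99×10⁹)(4.90×10⁻³⁰)·cos135° / (1.80×10⁻⁹)² = -0.009614 V.

V ≈ -0.00961 V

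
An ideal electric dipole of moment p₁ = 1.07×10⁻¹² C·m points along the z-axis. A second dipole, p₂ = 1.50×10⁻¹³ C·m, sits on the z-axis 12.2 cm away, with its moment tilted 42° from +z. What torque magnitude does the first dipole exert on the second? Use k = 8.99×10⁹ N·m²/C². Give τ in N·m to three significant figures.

The second dipole sits on the axis of the first, so the field there is axial: E₁ = 2kp₁/r³ along +z.
E₁ = 2(8.99×10⁹)(1.07×10⁻¹²)/(0.122)³ = 10.59 N/C.
Torque on the second dipole: τ = p₂ E₁ sinθ.
τ = (1.50×10⁻¹³)(10.59)·sin42° = 1.063×10⁻¹² N·m.

τ ≈ 1.06×10⁻¹² N·m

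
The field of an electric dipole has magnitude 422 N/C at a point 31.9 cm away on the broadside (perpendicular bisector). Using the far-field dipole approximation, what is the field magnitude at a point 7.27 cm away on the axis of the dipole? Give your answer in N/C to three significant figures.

E ≈ 7.13×10⁴ N/C

Dipole fields scale as 1/r³ in the far field.
The axial field is twice the equatorial field at the same r, so the geometry factor is 2/1.
E₂ = E₁ · (2/1) · (r₁/r₂)³ = 422 · 2 · (31.9/7.27)³.
(r₁/r₂)³ = (4.388)³ = 84.48.
E₂ ≈ 7.130×10⁴ N/C.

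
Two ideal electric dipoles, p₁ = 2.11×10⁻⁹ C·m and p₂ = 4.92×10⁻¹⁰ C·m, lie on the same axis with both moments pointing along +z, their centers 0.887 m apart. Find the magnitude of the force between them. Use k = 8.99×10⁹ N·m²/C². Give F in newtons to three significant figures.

On-axis field of dipole 1 at distance r: E = 2kp₁/r³. Force on dipole 2 is F = p₂·dE/dr (gradient along axis).
dE/dr = −6kp₁/r⁴, so |F| = 6kp₁p₂/r⁴ (attractive for aligned moments).
F = 6(8.99×10⁹)(2.11×10⁻⁹)(4.92×10⁻¹⁰)/(0.887)⁴ = 9.046×10⁻⁸ N.

F ≈ 9.05×10⁻⁸ N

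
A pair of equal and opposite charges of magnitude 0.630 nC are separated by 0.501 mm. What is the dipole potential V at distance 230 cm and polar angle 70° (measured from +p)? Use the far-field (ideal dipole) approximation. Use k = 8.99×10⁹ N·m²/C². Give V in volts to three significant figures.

Dipole moment p = qd = (6.30×10⁻¹⁰ C)(5.01×10⁻⁴ m) = 3.156×10⁻¹³ C·m.
The dipole potential is V = kp cosθ / r².
V = (8.99×10⁹)(3.156×10⁻¹³)·cos70° / (2.30)² = 1.834×10⁻⁴ V.

V ≈ 1.83×10⁻⁴ V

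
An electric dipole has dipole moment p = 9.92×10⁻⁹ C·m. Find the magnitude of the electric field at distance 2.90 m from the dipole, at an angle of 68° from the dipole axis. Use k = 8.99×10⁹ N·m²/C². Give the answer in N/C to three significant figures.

E ≈ 4.36 N/C

At angle θ the dipole field magnitude is E = (kp/r³)·√(1 + 3cos²θ).
kp/r³ = (8.99×10⁹)(9.92×10⁻⁹) / (2.90)³ = 3.657 N/C.
√(1 + 3cos²68°) = √(1 + 3·0.1403) = √1.4210 ≈ 1.1921.
E ≈ 3.657 × 1.192 = 4.359 N/C.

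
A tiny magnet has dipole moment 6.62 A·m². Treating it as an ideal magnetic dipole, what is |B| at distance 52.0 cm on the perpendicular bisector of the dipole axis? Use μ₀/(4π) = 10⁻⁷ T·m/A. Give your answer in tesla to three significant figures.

B ≈ 4.71×10⁻⁶ T

In the equatorial plane B = (μ₀/4π)·m/r³ (half the axial value).
B = (10⁻⁷)·(6.62) / (0.520)³ = 4.708×10⁻⁶ T.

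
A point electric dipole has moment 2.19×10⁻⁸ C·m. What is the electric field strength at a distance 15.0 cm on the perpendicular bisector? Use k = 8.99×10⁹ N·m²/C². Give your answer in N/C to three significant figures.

In the equatorial plane E = kp/r³.
E = (8.99×10⁹)(2.19×10⁻⁸) / (0.150)³ = 5.834×10⁴ N/C.

E ≈ 5.83×10⁴ N/C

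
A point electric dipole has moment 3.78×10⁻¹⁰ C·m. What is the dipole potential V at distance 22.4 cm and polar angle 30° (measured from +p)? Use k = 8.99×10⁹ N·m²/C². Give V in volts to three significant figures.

V ≈ 58.7 V

The dipole potential is V = kp cosθ / r².
V = (8.99×10⁹)(3.78×10⁻¹⁰)·cos30° / (0.224)² = 58.65 V.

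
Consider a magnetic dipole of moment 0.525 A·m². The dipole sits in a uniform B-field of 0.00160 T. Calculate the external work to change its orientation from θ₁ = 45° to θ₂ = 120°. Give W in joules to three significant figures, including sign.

W_ext = ΔU = −mB cosθ₂ + mB cosθ₁ = mB(cosθ₁ − cosθ₂).
W = (0.525)(0.00160)·(cos45° − cos120°) = (8.400×10⁻⁴)·(+1.2071) = 0.001014 J.

W ≈ 0.00101 J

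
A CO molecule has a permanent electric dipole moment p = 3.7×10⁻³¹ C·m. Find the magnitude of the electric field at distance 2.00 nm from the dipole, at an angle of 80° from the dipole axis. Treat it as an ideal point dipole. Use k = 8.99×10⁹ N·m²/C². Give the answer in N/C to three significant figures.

At angle θ the dipole field magnitude is E = (kp/r³)·√(1 + 3cos²θ).
kp/r³ = (8.99×10⁹)(3.70×10⁻³¹) / (2.00×10⁻⁹)³ = 4.158×10⁵ N/C.
√(1 + 3cos²80°) = √(1 + 3·0.0302) = √1.0905 ≈ 1.0443.
E ≈ 4.158×10⁵ × 1.044 = 4.342×10⁵ N/C.

E ≈ 4.34×10⁵ N/C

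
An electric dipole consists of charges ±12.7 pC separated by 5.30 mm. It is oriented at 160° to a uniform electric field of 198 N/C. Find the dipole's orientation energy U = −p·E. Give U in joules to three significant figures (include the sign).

U ≈ 1.25×10⁻¹¹ J

Dipole moment p = qd = (1.27×10⁻¹¹ C)(0.00530 m) = 6.731×10⁻¹⁴ C·m.
U = −p·E = −pE cosθ.
U = −(6.731×10⁻¹⁴)(198)·cos160° = 1.252×10⁻¹¹ J.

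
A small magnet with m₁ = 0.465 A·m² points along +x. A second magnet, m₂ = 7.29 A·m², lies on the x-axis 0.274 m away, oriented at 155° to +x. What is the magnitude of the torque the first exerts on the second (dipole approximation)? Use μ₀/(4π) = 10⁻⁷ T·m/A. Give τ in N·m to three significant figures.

τ ≈ 1.39×10⁻⁵ N·m

Dipole B is on the axis of dipole A, so B₁ there is axial: B₁ = (μ₀/4π)·2m₁/r³ along +x.
B₁ = 2(10⁻⁷)(0.465)/(0.274)³ = 4.521×10⁻⁶ T.
τ = m₂ B₁ sinθ.
τ = (7.29)(4.521×10⁻⁶)·sin155° = 1.393×10⁻⁵ N·m.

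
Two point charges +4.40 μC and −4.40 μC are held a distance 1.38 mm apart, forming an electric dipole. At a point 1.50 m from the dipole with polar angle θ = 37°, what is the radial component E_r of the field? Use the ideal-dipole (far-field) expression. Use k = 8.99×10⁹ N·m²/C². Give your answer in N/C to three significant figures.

Dipole moment p = qd = (4.40×10⁻⁶ C)(0.00138 m) = 6.072×10⁻⁹ C·m.
For a dipole, E_r = (2kp cosθ)/r³.
kp/r³ = (8.99×10⁹)(6.072×10⁻⁹)/(1.50)³ = 16.17 N/C.
E_r = 2·16.17·cos37° = 25.83 N/C.

E_r ≈ 25.8 N/C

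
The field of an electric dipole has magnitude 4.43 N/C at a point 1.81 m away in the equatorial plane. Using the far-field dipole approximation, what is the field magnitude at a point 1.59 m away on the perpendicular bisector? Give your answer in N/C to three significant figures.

Dipole fields scale as 1/r³ in the far field; the geometry is the same at both points.
E₂ = E₁ · (r₁/r₂)³ = 4.43 · (1.81/1.59)³.
(r₁/r₂)³ = (1.138)³ = 1.475.
E₂ ≈ 6.535 N/C.

E ≈ 6.54 N/C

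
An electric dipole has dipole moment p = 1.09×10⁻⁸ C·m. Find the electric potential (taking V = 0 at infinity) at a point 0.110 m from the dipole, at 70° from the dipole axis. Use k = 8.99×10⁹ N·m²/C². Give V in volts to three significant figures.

V ≈ 2770 V

The dipole potential is V = kp cosθ / r².
V = (8.99×10⁹)(1.09×10⁻⁸)·cos70° / (0.110)² = 2770 V.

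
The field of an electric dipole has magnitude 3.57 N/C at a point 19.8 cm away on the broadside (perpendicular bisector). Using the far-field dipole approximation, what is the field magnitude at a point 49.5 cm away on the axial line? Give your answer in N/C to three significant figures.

Dipole fields scale as 1/r³ in the far field.
The axial field is twice the equatorial field at the same r, so the geometry factor is 2/1.
E₂ = E₁ · (2/1) · (r₁/r₂)³ = 3.57 · 2 · (19.8/49.5)³.
(r₁/r₂)³ = (0.4)³ = 0.064.
E₂ ≈ 0.4570 N/C.

E ≈ 0.457 N/C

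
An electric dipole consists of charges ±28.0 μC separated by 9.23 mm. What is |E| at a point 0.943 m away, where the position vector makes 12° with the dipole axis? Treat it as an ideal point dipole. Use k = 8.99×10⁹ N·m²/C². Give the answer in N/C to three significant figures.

Dipole moment p = qd = (2.80×10⁻⁵ C)(0.00923 m) = 2.584×10⁻⁷ C·m.
At angle θ the dipole field magnitude is E = (kp/r³)·√(1 + 3cos²θ).
kp/r³ = (8.99×10⁹)(2.584×10⁻⁷) / (0.943)³ = 2770 N/C.
√(1 + 3cos²12°) = √(1 + 3·0.9568) = √3.8703 ≈ 1.9673.
E ≈ 2770 × 1.967 = 5450 N/C.

E ≈ 5450 N/C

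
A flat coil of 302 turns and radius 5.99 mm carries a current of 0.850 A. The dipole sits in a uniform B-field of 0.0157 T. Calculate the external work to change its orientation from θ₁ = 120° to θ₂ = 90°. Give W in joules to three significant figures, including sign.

W ≈ -2.27×10⁻⁴ J

m = NIA = NIπa² = 302·(0.850)·π·(0.00599)² = 0.02894 A·m².
W_ext = ΔU = −mB cosθ₂ + mB cosθ₁ = mB(cosθ₁ − cosθ₂).
W = (0.02894)(0.0157)·(cos120° − cos90°) = (4.544×10⁻⁴)·(-0.5000) = -2.272×10⁻⁴ J.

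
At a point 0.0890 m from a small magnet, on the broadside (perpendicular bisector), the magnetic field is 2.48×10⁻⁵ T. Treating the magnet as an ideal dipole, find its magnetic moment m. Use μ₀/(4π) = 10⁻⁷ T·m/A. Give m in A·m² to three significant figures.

In the equatorial plane B = (μ₀/4π)·m/r³, so m = Br³·4π/(μ₀).
m = (2.48×10⁻⁵)·(0.0890)³ / (10⁻⁷) = 0.1748 A·m².

m ≈ 0.175 A·m²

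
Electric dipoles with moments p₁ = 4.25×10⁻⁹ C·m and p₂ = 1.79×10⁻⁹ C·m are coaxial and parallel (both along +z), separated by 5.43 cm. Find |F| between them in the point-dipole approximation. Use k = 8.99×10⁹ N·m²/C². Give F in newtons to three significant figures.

On-axis field of dipole 1 at distance r: E = 2kp₁/r³. Force on dipole 2 is F = p₂·dE/dr (gradient along axis).
dE/dr = −6kp₁/r⁴, so |F| = 6kp₁p₂/r⁴ (attractive for aligned moments).
F = 6(8.99×10⁹)(4.25×10⁻⁹)(1.79×10⁻⁹)/(0.0543)⁴ = 0.04720 N.

F ≈ 0.0472 N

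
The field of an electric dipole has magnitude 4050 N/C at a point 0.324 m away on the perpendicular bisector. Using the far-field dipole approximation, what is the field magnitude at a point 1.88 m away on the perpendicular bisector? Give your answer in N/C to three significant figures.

E ≈ 20.7 N/C

Dipole fields scale as 1/r³ in the far field; the geometry is the same at both points.
E₂ = E₁ · (r₁/r₂)³ = 4050 · (0.324/1.88)³.
(r₁/r₂)³ = (0.1723)³ = 0.005119.
E₂ ≈ 20.73 N/C.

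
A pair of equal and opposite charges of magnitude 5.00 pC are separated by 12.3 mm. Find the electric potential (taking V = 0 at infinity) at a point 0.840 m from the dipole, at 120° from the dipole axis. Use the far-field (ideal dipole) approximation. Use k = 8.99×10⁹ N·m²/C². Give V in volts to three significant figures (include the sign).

V ≈ -3.92×10⁻⁴ V

Dipole moment p = qd = (5.00×10⁻¹² C)(0.0123 m) = 6.15×10⁻¹⁴ C·m.
The dipole potential is V = kp cosθ / r².
V = (8.99×10⁹)(6.15×10⁻¹⁴)·cos120° / (0.840)² = -3.918×10⁻⁴ V.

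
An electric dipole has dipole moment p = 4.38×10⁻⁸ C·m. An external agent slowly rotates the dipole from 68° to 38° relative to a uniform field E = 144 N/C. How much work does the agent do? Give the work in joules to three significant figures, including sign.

W ≈ -2.61×10⁻⁶ J

W_ext = ΔU = U(θ₂) − U(θ₁) = −pE cosθ₂ − (−pE cosθ₁) = pE(cosθ₁ − cosθ₂).
W = (4.38×10⁻⁸)(144)·(cos68° − cos38°) = (6.307×10⁻⁶)·(-0.4134) = -2.607×10⁻⁶ J.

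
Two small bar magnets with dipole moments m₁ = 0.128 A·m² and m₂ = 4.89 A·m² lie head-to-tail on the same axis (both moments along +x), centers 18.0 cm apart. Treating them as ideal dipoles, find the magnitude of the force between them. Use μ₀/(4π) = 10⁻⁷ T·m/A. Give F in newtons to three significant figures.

F ≈ 3.58×10⁻⁴ N

On-axis B of dipole 1: B = (μ₀/4π)·2m₁/r³. Force on dipole 2: F = m₂·dB/dr.
dB/dr = −(μ₀/4π)·6m₁/r⁴, so |F| = (μ₀/4π)·6m₁m₂/r⁴.
F = 6(10⁻⁷)(0.128)(4.89)/(0.180)⁴ = 3.578×10⁻⁴ N.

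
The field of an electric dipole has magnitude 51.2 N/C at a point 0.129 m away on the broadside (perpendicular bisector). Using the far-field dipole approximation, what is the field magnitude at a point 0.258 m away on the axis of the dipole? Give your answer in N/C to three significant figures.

E ≈ 12.8 N/C

Dipole fields scale as 1/r³ in the far field.
The axial field is twice the equatorial field at the same r, so the geometry factor is 2/1.
E₂ = E₁ · (2/1) · (r₁/r₂)³ = 51.2 · 2 · (0.129/0.258)³.
(r₁/r₂)³ = (0.5)³ = 0.125.
E₂ ≈ 12.80 N/C.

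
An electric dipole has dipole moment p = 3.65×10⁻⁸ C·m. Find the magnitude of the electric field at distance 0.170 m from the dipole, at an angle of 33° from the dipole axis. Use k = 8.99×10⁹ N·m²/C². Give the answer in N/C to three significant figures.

At angle θ the dipole field magnitude is E = (kp/r³)·√(1 + 3cos²θ).
kp/r³ = (8.99×10⁹)(3.65×10⁻⁸) / (0.170)³ = 6.679×10⁴ N/C.
√(1 + 3cos²33°) = √(1 + 3·0.7034) = √3.1101 ≈ 1.7635.
E ≈ 6.679×10⁴ × 1.764 = 1.178×10⁵ N/C.

E ≈ 1.18×10⁵ N/C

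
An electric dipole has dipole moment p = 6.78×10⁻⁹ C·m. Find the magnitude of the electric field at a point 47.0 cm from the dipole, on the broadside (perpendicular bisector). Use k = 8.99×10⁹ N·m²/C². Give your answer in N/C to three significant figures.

In the equatorial plane E = kp/r³.
E = (8.99×10⁹)(6.78×10⁻⁹) / (0.470)³ = 587.1 N/C.

E ≈ 587 N/C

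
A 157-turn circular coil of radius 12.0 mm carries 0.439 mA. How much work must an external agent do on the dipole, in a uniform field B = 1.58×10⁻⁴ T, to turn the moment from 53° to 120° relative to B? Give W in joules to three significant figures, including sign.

W ≈ 5.43×10⁻⁹ J

m = NIA = NIπa² = 157·(4.39×10⁻⁴)·π·(0.0120)² = 3.118×10⁻⁵ A·m².
W_ext = ΔU = −mB cosθ₂ + mB cosθ₁ = mB(cosθ₁ − cosθ₂).
W = (3.118×10⁻⁵)(1.58×10⁻⁴)·(cos53° − cos120°) = (4.926×10⁻⁹)·(+1.1018) = 5.428×10⁻⁹ J.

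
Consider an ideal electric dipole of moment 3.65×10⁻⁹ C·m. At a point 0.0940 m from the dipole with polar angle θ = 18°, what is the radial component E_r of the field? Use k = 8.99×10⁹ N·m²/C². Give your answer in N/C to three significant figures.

For a dipole, E_r = (2kp cosθ)/r³.
kp/r³ = (8.99×10⁹)(3.65×10⁻⁹)/(0.0940)³ = 3.951×10⁴ N/C.
E_r = 2·3.951×10⁴·cos18° = 7.515×10⁴ N/C.

E_r ≈ 7.51×10⁴ N/C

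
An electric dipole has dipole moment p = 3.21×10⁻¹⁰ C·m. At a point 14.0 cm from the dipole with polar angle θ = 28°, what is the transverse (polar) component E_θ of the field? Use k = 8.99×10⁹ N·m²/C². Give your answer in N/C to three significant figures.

For a dipole, E_θ = (kp sinθ)/r³.
kp/r³ = (8.99×10⁹)(3.21×10⁻¹⁰)/(0.140)³ = 1052 N/C.
E_θ = 1052·sin28° = 493.7 N/C.

E_θ ≈ 494 N/C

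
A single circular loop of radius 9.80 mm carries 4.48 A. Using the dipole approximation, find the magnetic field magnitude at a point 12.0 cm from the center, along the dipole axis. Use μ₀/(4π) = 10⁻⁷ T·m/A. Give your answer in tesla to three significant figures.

Magnetic moment m = IA = Iπa² = (4.48)·π·(0.00980)² = 0.001352 A·m².
On axis B = (μ₀/4π)·2m/r³.
B = 2·(10⁻⁷)·(0.001352) / (0.120)³ = 1.565×10⁻⁷ T.

B ≈ 1.56×10⁻⁷ T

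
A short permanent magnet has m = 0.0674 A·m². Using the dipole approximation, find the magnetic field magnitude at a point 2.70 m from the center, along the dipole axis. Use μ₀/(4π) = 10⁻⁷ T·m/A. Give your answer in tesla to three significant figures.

B ≈ 6.85×10⁻¹⁰ T

On axis B = (μ₀/4π)·2m/r³.
B = 2·(10⁻⁷)·(0.0674) / (2.70)³ = 6.849×10⁻¹⁰ T.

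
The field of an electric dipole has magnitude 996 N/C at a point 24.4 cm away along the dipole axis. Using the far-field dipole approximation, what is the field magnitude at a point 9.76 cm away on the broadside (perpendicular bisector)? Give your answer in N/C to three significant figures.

E ≈ 7780 N/C

Dipole fields scale as 1/r³ in the far field.
The axial field is twice the equatorial field at the same r, so the geometry factor is 1/2.
E₂ = E₁ · (1/2) · (r₁/r₂)³ = 996 · 0.5 · (24.4/9.76)³.
(r₁/r₂)³ = (2.5)³ = 15.62.
E₂ ≈ 7781 N/C.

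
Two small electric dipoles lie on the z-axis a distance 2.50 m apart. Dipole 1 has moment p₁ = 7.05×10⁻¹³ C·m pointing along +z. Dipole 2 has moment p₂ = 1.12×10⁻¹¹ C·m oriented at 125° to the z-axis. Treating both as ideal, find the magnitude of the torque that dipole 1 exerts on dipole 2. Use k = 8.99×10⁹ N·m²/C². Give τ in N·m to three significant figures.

τ ≈ 7.44×10⁻¹⁵ N·m

The second dipole sits on the axis of the first, so the field there is axial: E₁ = 2kp₁/r³ along +z.
E₁ = 2(8.99×10⁹)(7.05×10⁻¹³)/(2.50)³ = 8.113×10⁻⁴ N/C.
Torque on the second dipole: τ = p₂ E₁ sinθ.
τ = (1.12×10⁻¹¹)(8.113×10⁻⁴)·sin125° = 7.443×10⁻¹⁵ N·m.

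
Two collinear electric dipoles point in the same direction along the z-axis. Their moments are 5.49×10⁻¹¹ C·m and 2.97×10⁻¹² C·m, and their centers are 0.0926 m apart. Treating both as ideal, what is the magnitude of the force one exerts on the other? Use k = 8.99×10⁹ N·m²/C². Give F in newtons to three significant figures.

F ≈ 1.20×10⁻⁷ N

On-axis field of dipole 1 at distance r: E = 2kp₁/r³. Force on dipole 2 is F = p₂·dE/dr (gradient along axis).
dE/dr = −6kp₁/r⁴, so |F| = 6kp₁p₂/r⁴ (attractive for aligned moments).
F = 6(8.99×10⁹)(5.49×10⁻¹¹)(2.97×10⁻¹²)/(0.0926)⁴ = 1.196×10⁻⁷ N.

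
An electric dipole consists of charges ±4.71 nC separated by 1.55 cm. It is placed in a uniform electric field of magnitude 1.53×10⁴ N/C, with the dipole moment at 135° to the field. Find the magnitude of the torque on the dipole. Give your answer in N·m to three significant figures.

τ ≈ 7.90×10⁻⁷ N·m

Dipole moment p = qd = (4.71×10⁻⁹ C)(0.0155 m) = 7.301×10⁻¹¹ C·m.
Torque on an electric dipole: τ = pE sinθ.
τ = (7.301×10⁻¹¹)(1.53×10⁴)·sin135° = 7.899×10⁻⁷ N·m.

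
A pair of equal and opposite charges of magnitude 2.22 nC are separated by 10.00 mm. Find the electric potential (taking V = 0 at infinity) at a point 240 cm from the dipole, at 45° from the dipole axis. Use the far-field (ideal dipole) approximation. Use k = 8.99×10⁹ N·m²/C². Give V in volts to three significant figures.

Dipole moment p = qd = (2.22×10⁻⁹ C)(0.0100 m) = 2.22×10⁻¹¹ C·m.
The dipole potential is V = kp cosθ / r².
V = (8.99×10⁹)(2.22×10⁻¹¹)·cos45° / (2.40)² = 0.02450 V.

V ≈ 0.0245 V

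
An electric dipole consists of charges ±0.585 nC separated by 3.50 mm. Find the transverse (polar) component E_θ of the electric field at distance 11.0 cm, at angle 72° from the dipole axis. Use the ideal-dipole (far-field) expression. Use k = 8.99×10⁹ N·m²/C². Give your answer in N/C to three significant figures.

Dipole moment p = qd = (5.85×10⁻¹⁰ C)(0.00350 m) = 2.048×10⁻¹² C·m.
For a dipole, E_θ = (kp sinθ)/r³.
kp/r³ = (8.99×10⁹)(2.048×10⁻¹²)/(0.110)³ = 13.83 N/C.
E_θ = 13.83·sin72° = 13.16 N/C.

E_θ ≈ 13.2 N/C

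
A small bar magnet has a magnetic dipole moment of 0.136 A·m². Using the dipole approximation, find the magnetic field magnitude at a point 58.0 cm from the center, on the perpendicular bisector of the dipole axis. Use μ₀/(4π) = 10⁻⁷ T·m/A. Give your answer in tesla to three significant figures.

B ≈ 6.97×10⁻⁸ T

In the equatorial plane B = (μ₀/4π)·m/r³ (half the axial value).
B = (10⁻⁷)·(0.136) / (0.580)³ = 6.970×10⁻⁸ T.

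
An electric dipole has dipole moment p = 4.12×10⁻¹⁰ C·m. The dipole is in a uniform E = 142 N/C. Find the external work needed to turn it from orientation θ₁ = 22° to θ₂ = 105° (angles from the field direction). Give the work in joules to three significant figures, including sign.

W ≈ 6.94×10⁻⁸ J

W_ext = ΔU = U(θ₂) − U(θ₁) = −pE cosθ₂ − (−pE cosθ₁) = pE(cosθ₁ − cosθ₂).
W = (4.12×10⁻¹⁰)(142)·(cos22° − cos105°) = (5.850×10⁻⁸)·(+1.1860) = 6.939×10⁻⁸ J.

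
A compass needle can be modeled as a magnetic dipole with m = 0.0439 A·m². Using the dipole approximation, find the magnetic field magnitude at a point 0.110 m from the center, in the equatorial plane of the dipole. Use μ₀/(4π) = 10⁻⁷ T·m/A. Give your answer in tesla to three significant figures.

B ≈ 3.30×10⁻⁶ T

In the equatorial plane B = (μ₀/4π)·m/r³ (half the axial value).
B = (10⁻⁷)·(0.0439) / (0.110)³ = 3.298×10⁻⁶ T.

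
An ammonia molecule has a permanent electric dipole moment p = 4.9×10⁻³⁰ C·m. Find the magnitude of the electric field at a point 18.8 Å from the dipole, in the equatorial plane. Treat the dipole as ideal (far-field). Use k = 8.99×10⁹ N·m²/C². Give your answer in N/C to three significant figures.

In the equatorial plane E = kp/r³.
E = (8.99×10⁹)(4.90×10⁻³⁰) / (1.88×10⁻⁹)³ = 6.630×10⁶ N/C.

E ≈ 6.63×10⁶ N/C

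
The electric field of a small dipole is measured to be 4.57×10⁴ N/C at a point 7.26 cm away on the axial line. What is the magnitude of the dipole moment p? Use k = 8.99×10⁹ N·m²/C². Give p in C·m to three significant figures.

On axis E = 2kp/r³, so p = Er³/(2k).
p = (4.57×10⁴)·(0.0726)³ / (2·8.99×10⁹) = 9.726×10⁻¹⁰ C·m.

p ≈ 9.73×10⁻¹⁰ C·m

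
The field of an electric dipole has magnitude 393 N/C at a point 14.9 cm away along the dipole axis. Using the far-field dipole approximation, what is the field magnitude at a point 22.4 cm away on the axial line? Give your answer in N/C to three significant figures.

E ≈ 116 N/C

Dipole fields scale as 1/r³ in the far field; the geometry is the same at both points.
E₂ = E₁ · (r₁/r₂)³ = 393 · (14.9/22.4)³.
(r₁/r₂)³ = (0.6652)³ = 0.2943.
E₂ ≈ 115.7 N/C.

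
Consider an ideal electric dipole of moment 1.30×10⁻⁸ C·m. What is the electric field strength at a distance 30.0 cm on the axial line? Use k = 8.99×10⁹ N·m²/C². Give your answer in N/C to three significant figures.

On the dipole axis E = 2kp/r³.
E = 2·(8.99×10⁹)(1.30×10⁻⁸) / (0.300)³ = 8657 N/C.

E ≈ 8660 N/C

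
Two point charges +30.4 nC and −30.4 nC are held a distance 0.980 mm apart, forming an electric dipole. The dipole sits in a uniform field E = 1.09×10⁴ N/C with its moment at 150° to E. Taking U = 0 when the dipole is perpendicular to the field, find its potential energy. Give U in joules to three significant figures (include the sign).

U ≈ 2.81×10⁻⁷ J

Dipole moment p = qd = (3.04×10⁻⁸ C)(9.80×10⁻⁴ m) = 2.979×10⁻¹¹ C·m.
U = −p·E = −pE cosθ.
U = −(2.979×10⁻¹¹)(1.09×10⁴)·cos150° = 2.812×10⁻⁷ J.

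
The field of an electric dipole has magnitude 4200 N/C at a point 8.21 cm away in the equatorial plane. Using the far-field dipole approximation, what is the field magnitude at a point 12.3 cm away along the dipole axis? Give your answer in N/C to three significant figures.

Dipole fields scale as 1/r³ in the far field.
The axial field is twice the equatorial field at the same r, so the geometry factor is 2/1.
E₂ = E₁ · (2/1) · (r₁/r₂)³ = 4200 · 2 · (8.21/12.3)³.
(r₁/r₂)³ = (0.6675)³ = 0.2974.
E₂ ≈ 2498 N/C.

E ≈ 2500 N/C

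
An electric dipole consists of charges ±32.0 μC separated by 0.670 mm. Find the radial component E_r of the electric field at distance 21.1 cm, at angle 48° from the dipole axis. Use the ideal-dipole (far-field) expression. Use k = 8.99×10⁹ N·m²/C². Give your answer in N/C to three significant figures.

E_r ≈ 2.75×10⁴ N/C

Dipole moment p = qd = (3.20×10⁻⁵ C)(6.70×10⁻⁴ m) = 2.144×10⁻⁸ C·m.
For a dipole, E_r = (2kp cosθ)/r³.
kp/r³ = (8.99×10⁹)(2.144×10⁻⁸)/(0.211)³ = 2.052×10⁴ N/C.
E_r = 2·2.052×10⁴·cos48° = 2.746×10⁴ N/C.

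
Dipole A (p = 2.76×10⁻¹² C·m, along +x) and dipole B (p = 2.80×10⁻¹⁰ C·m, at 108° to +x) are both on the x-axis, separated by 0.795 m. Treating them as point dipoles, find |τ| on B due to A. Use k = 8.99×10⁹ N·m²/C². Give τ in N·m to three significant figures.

The second dipole sits on the axis of the first, so the field there is axial: E₁ = 2kp₁/r³ along +x.
E₁ = 2(8.99×10⁹)(2.76×10⁻¹²)/(0.795)³ = 0.09876 N/C.
Torque on the second dipole: τ = p₂ E₁ sinθ.
τ = (2.80×10⁻¹⁰)(0.09876)·sin108° = 2.630×10⁻¹¹ N·m.

τ ≈ 2.63×10⁻¹¹ N·m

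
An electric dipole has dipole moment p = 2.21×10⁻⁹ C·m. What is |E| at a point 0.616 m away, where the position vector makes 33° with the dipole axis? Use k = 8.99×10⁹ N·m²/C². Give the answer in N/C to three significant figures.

At angle θ the dipole field magnitude is E = (kp/r³)·√(1 + 3cos²θ).
kp/r³ = (8.99×10⁹)(2.21×10⁻⁹) / (0.616)³ = 85.00 N/C.
√(1 + 3cos²33°) = √(1 + 3·0.7034) = √3.1101 ≈ 1.7635.
E ≈ 85.00 × 1.764 = 149.9 N/C.

E ≈ 150 N/C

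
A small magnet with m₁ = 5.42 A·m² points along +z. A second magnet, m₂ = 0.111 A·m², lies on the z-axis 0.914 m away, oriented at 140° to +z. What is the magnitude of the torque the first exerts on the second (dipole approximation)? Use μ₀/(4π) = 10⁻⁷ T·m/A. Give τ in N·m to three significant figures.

τ ≈ 1.01×10⁻⁷ N·m

Dipole B is on the axis of dipole A, so B₁ there is axial: B₁ = (μ₀/4π)·2m₁/r³ along +z.
B₁ = 2(10⁻⁷)(5.42)/(0.914)³ = 1.420×10⁻⁶ T.
τ = m₂ B₁ sinθ.
τ = (0.111)(1.420×10⁻⁶)·sin140° = 1.013×10⁻⁷ N·m.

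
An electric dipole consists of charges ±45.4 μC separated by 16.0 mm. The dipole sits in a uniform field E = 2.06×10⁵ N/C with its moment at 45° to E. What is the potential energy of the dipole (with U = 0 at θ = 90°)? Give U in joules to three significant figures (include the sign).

U ≈ -0.106 J

Dipole moment p = qd = (4.54×10⁻⁵ C)(0.0160 m) = 7.264×10⁻⁷ C·m.
U = −p·E = −pE cosθ.
U = −(7.264×10⁻⁷)(2.06×10⁵)·cos45° = -0.1058 J.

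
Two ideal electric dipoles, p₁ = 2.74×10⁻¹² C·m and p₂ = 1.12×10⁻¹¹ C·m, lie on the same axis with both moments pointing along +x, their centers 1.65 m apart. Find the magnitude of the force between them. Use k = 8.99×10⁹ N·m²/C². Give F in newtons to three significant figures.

On-axis field of dipole 1 at distance r: E = 2kp₁/r³. Force on dipole 2 is F = p₂·dE/dr (gradient along axis).
dE/dr = −6kp₁/r⁴, so |F| = 6kp₁p₂/r⁴ (attractive for aligned moments).
F = 6(8.99×10⁹)(2.74×10⁻¹²)(1.12×10⁻¹¹)/(1.65)⁴ = 2.233×10⁻¹³ N.

F ≈ 2.23×10⁻¹³ N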